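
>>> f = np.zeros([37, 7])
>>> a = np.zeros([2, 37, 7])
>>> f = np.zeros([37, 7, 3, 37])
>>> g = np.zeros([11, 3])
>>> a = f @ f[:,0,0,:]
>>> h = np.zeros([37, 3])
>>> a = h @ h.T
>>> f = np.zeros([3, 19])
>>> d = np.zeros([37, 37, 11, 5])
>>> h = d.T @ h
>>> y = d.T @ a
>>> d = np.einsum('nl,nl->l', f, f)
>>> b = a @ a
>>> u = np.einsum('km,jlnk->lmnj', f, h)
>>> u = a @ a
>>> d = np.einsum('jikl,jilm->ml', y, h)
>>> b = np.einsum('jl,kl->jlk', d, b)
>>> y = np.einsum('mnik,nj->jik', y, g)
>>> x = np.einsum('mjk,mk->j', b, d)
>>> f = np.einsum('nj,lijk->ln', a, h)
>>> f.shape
(5, 37)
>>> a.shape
(37, 37)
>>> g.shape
(11, 3)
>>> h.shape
(5, 11, 37, 3)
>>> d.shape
(3, 37)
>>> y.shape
(3, 37, 37)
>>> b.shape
(3, 37, 37)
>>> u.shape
(37, 37)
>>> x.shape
(37,)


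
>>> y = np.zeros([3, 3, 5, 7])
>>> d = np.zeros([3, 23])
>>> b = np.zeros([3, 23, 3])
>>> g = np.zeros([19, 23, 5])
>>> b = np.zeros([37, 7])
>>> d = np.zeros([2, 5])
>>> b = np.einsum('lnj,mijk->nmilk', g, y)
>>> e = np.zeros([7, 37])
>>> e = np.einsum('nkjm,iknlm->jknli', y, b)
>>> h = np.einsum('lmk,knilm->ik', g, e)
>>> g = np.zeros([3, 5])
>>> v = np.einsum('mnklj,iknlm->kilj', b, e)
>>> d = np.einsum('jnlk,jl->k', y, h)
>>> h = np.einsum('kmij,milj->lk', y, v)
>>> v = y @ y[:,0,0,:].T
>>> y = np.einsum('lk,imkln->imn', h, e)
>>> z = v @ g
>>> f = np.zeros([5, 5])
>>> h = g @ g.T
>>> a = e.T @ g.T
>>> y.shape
(5, 3, 23)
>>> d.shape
(7,)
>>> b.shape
(23, 3, 3, 19, 7)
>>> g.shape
(3, 5)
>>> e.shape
(5, 3, 3, 19, 23)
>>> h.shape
(3, 3)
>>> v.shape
(3, 3, 5, 3)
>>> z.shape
(3, 3, 5, 5)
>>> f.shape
(5, 5)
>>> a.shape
(23, 19, 3, 3, 3)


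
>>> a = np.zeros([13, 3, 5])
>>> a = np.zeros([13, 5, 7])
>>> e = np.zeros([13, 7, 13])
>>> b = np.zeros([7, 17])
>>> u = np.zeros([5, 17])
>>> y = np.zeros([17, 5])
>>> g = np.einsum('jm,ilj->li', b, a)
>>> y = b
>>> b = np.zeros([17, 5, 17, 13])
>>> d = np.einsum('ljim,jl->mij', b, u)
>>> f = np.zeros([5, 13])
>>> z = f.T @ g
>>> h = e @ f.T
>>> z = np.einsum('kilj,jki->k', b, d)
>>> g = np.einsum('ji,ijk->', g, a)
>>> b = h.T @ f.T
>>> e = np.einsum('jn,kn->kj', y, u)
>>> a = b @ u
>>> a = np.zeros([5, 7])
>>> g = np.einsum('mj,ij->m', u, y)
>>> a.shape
(5, 7)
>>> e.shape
(5, 7)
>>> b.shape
(5, 7, 5)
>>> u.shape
(5, 17)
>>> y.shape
(7, 17)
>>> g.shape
(5,)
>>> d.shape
(13, 17, 5)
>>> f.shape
(5, 13)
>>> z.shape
(17,)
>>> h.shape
(13, 7, 5)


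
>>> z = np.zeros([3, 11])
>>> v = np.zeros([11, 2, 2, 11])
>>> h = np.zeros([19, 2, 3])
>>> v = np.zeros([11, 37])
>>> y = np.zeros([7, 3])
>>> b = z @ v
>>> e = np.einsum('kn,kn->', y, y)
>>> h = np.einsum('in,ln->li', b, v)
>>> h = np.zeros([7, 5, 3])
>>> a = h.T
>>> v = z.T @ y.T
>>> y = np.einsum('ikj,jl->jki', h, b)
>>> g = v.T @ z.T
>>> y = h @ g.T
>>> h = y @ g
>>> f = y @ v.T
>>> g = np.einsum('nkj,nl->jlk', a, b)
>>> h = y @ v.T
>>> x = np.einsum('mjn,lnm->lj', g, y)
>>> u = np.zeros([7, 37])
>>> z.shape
(3, 11)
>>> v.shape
(11, 7)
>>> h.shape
(7, 5, 11)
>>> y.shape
(7, 5, 7)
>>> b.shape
(3, 37)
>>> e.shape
()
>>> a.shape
(3, 5, 7)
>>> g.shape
(7, 37, 5)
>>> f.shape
(7, 5, 11)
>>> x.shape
(7, 37)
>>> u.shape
(7, 37)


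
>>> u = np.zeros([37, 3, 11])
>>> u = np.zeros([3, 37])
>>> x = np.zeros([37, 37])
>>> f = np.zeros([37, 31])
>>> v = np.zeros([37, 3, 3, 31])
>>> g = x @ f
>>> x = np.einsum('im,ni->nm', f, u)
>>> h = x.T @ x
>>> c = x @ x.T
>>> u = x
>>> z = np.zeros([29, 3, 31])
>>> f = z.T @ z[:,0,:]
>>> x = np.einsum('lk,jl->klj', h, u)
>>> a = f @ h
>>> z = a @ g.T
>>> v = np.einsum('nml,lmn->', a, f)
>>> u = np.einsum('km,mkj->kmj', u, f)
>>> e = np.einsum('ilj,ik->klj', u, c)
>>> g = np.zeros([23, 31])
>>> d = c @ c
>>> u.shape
(3, 31, 31)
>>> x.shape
(31, 31, 3)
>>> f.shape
(31, 3, 31)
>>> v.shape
()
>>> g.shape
(23, 31)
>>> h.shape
(31, 31)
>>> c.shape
(3, 3)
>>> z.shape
(31, 3, 37)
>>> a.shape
(31, 3, 31)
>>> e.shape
(3, 31, 31)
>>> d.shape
(3, 3)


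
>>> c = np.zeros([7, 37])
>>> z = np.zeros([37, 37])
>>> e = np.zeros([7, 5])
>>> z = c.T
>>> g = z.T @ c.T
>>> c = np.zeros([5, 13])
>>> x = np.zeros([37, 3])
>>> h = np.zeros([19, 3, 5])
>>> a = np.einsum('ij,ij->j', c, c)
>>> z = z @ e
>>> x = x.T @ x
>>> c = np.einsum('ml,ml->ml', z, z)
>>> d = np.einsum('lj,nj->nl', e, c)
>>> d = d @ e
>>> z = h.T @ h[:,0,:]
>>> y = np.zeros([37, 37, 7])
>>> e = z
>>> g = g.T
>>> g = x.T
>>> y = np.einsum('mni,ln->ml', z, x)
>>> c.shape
(37, 5)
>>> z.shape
(5, 3, 5)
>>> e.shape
(5, 3, 5)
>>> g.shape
(3, 3)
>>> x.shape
(3, 3)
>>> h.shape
(19, 3, 5)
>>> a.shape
(13,)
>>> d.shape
(37, 5)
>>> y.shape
(5, 3)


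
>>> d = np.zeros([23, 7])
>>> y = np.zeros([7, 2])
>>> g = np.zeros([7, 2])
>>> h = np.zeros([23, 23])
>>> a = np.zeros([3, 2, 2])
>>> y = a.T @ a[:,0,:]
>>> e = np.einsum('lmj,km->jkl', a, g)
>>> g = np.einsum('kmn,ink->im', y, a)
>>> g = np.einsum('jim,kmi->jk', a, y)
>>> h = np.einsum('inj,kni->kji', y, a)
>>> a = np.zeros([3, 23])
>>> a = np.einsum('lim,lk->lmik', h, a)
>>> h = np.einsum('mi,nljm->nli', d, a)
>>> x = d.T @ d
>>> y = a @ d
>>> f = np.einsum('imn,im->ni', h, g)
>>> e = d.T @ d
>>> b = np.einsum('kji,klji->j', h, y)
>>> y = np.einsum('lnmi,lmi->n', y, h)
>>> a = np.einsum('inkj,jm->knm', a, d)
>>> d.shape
(23, 7)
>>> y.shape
(2,)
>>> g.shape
(3, 2)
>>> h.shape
(3, 2, 7)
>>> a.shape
(2, 2, 7)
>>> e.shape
(7, 7)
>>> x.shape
(7, 7)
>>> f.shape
(7, 3)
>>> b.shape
(2,)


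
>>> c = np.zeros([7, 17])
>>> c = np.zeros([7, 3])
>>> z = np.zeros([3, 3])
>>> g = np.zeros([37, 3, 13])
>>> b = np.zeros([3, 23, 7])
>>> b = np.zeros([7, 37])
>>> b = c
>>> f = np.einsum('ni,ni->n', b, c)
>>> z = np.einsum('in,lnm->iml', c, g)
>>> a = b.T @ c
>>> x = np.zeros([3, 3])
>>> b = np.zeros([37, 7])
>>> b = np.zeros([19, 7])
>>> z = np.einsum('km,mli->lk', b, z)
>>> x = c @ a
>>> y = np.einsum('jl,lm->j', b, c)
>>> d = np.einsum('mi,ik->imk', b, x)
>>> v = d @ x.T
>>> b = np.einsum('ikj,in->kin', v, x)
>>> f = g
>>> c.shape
(7, 3)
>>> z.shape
(13, 19)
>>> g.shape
(37, 3, 13)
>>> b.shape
(19, 7, 3)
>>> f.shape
(37, 3, 13)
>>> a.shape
(3, 3)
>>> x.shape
(7, 3)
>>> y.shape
(19,)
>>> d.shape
(7, 19, 3)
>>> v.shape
(7, 19, 7)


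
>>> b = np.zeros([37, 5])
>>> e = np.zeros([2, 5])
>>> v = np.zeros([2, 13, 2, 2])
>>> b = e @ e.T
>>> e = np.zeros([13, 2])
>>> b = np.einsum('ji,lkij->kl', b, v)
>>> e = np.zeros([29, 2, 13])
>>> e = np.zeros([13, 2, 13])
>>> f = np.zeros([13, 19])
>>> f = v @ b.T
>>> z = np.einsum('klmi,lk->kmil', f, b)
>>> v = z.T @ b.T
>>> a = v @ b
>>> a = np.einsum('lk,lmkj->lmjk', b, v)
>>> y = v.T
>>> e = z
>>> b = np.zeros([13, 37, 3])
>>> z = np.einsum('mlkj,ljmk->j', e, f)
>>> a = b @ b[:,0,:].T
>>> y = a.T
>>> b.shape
(13, 37, 3)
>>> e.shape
(2, 2, 13, 13)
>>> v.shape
(13, 13, 2, 13)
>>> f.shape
(2, 13, 2, 13)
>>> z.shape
(13,)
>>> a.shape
(13, 37, 13)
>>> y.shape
(13, 37, 13)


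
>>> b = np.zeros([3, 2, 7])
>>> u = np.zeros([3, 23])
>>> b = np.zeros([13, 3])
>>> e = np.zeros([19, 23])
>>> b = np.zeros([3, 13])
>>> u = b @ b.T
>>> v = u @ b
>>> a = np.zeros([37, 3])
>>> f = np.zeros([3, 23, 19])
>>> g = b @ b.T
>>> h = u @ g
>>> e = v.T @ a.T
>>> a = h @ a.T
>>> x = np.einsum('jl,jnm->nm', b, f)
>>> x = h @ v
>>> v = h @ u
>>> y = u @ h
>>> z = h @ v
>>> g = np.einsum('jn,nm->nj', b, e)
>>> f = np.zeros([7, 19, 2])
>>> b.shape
(3, 13)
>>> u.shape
(3, 3)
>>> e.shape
(13, 37)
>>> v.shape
(3, 3)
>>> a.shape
(3, 37)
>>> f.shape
(7, 19, 2)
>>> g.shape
(13, 3)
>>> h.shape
(3, 3)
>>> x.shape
(3, 13)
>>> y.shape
(3, 3)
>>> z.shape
(3, 3)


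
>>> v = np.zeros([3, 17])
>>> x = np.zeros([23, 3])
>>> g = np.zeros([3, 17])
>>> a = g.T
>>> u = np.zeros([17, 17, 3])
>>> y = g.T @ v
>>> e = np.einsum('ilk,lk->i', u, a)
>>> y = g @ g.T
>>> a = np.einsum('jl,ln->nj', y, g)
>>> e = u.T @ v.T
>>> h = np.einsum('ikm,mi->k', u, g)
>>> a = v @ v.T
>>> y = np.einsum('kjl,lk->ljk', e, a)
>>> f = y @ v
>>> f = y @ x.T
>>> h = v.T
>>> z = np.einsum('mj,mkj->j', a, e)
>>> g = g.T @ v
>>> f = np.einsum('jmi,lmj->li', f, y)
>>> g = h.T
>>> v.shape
(3, 17)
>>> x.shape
(23, 3)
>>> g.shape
(3, 17)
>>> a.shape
(3, 3)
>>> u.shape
(17, 17, 3)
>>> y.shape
(3, 17, 3)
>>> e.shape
(3, 17, 3)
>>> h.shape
(17, 3)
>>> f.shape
(3, 23)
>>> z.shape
(3,)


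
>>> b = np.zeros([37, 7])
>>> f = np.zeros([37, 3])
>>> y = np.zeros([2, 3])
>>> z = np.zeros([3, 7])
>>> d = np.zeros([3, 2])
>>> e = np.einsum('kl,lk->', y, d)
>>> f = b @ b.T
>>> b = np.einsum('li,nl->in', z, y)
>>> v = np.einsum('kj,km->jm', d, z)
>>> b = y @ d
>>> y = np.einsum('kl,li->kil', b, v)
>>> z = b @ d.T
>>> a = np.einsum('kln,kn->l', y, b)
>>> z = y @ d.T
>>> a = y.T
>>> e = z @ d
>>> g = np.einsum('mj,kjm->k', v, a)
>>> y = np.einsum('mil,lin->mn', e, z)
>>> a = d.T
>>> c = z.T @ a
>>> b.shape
(2, 2)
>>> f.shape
(37, 37)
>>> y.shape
(2, 3)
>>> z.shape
(2, 7, 3)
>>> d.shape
(3, 2)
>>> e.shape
(2, 7, 2)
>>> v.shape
(2, 7)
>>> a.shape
(2, 3)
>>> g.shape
(2,)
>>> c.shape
(3, 7, 3)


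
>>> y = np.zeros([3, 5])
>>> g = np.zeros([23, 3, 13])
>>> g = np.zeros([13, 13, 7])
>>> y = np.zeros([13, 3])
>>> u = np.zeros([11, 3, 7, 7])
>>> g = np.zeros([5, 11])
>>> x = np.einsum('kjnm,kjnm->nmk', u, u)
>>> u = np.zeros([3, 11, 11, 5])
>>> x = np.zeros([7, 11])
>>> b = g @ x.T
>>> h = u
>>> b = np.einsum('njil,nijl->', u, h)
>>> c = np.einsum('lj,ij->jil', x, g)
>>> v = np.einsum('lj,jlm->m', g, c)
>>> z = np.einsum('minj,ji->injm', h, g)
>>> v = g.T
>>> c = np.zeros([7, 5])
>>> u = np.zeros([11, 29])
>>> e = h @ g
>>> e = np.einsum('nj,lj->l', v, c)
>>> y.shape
(13, 3)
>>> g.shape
(5, 11)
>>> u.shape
(11, 29)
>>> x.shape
(7, 11)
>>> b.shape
()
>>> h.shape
(3, 11, 11, 5)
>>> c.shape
(7, 5)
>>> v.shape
(11, 5)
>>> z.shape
(11, 11, 5, 3)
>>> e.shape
(7,)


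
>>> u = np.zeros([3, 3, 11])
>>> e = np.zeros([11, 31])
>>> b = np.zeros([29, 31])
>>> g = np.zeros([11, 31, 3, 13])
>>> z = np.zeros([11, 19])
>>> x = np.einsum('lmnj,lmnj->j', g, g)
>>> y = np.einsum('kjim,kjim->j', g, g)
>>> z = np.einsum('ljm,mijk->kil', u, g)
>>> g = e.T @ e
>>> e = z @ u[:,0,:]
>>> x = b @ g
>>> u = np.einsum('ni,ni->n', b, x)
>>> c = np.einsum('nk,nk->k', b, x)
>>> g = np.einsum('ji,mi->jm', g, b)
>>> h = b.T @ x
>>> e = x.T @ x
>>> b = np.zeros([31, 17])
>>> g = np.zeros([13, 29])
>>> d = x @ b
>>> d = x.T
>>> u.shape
(29,)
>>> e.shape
(31, 31)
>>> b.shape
(31, 17)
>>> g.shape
(13, 29)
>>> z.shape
(13, 31, 3)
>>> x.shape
(29, 31)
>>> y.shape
(31,)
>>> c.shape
(31,)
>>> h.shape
(31, 31)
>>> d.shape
(31, 29)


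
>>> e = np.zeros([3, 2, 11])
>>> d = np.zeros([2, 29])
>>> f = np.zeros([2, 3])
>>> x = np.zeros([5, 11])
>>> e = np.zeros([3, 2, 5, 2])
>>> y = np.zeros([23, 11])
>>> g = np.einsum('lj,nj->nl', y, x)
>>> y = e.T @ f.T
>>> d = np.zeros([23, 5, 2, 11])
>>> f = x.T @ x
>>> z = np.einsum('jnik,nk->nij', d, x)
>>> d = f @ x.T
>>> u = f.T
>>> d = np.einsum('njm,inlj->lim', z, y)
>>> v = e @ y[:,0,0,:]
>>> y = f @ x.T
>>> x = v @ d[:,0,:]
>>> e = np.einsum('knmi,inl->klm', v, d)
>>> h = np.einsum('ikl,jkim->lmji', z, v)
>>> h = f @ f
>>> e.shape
(3, 23, 5)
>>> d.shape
(2, 2, 23)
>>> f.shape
(11, 11)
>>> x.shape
(3, 2, 5, 23)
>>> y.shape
(11, 5)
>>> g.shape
(5, 23)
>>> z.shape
(5, 2, 23)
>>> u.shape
(11, 11)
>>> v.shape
(3, 2, 5, 2)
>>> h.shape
(11, 11)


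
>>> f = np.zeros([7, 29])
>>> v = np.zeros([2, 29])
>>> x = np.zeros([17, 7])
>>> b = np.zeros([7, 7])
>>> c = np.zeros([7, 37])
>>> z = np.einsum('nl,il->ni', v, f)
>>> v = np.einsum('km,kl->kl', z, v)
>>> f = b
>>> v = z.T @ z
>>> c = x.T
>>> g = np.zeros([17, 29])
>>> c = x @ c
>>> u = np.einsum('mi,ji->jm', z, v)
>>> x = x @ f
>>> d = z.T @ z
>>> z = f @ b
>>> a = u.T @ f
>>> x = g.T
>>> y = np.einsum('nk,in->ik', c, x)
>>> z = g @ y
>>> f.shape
(7, 7)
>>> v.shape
(7, 7)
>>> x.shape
(29, 17)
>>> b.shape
(7, 7)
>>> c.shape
(17, 17)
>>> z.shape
(17, 17)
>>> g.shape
(17, 29)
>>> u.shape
(7, 2)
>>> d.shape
(7, 7)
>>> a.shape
(2, 7)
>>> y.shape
(29, 17)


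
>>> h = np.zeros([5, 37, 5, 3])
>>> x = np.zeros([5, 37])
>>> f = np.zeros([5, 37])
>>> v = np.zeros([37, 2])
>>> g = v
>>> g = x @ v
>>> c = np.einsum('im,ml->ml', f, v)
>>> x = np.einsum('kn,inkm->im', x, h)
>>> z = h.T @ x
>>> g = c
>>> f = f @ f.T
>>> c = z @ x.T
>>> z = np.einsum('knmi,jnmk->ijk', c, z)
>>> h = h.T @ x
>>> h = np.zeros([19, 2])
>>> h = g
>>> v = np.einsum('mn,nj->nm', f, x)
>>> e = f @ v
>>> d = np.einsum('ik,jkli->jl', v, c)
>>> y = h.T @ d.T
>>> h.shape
(37, 2)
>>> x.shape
(5, 3)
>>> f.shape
(5, 5)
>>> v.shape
(5, 5)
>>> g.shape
(37, 2)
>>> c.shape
(3, 5, 37, 5)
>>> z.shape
(5, 3, 3)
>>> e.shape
(5, 5)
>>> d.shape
(3, 37)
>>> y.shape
(2, 3)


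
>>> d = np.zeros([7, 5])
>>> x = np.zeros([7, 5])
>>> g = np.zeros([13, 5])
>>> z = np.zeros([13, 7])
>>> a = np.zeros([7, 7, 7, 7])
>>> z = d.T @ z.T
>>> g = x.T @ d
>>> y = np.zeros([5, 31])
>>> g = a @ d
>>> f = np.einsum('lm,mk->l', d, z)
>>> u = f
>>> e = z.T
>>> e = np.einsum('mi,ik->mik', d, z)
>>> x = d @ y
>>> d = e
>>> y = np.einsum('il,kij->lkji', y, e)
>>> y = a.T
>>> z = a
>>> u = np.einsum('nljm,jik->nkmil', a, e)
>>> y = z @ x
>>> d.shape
(7, 5, 13)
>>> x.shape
(7, 31)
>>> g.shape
(7, 7, 7, 5)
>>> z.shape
(7, 7, 7, 7)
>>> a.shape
(7, 7, 7, 7)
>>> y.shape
(7, 7, 7, 31)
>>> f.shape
(7,)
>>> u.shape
(7, 13, 7, 5, 7)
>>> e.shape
(7, 5, 13)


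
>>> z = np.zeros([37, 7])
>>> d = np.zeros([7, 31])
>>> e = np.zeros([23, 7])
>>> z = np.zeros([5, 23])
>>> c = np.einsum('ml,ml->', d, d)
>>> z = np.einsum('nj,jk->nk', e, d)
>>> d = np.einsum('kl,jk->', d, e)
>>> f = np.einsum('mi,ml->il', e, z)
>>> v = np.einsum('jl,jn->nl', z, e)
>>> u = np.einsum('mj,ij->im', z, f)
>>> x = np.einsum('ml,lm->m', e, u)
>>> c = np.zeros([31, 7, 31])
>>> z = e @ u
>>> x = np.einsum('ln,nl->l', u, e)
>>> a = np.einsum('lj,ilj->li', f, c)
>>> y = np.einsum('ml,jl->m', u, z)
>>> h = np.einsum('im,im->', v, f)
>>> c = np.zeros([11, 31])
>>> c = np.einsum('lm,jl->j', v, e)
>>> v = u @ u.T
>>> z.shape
(23, 23)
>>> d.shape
()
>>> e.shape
(23, 7)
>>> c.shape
(23,)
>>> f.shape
(7, 31)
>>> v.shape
(7, 7)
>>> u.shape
(7, 23)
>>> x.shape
(7,)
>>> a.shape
(7, 31)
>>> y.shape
(7,)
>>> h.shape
()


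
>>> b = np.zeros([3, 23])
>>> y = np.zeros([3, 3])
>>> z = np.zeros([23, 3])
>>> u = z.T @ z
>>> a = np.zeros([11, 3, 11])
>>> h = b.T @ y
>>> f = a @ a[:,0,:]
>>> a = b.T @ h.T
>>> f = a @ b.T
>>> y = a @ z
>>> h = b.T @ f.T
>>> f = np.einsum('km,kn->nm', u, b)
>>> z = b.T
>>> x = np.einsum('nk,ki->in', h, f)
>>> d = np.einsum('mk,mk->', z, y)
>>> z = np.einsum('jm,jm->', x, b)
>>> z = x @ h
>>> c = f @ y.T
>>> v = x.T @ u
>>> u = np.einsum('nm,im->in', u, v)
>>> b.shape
(3, 23)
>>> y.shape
(23, 3)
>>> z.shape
(3, 23)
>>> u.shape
(23, 3)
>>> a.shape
(23, 23)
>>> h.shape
(23, 23)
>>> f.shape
(23, 3)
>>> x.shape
(3, 23)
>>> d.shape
()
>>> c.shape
(23, 23)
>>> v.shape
(23, 3)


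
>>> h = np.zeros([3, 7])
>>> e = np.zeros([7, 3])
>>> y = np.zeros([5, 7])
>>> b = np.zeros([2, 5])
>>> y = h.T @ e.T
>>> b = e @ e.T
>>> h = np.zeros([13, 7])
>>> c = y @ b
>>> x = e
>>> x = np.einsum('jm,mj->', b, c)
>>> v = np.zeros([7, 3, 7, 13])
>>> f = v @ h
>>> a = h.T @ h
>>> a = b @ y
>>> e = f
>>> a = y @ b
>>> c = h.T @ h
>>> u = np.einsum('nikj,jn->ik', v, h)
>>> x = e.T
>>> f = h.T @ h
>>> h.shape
(13, 7)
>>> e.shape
(7, 3, 7, 7)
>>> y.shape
(7, 7)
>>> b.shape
(7, 7)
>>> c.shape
(7, 7)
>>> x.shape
(7, 7, 3, 7)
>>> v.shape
(7, 3, 7, 13)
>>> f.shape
(7, 7)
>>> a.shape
(7, 7)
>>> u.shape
(3, 7)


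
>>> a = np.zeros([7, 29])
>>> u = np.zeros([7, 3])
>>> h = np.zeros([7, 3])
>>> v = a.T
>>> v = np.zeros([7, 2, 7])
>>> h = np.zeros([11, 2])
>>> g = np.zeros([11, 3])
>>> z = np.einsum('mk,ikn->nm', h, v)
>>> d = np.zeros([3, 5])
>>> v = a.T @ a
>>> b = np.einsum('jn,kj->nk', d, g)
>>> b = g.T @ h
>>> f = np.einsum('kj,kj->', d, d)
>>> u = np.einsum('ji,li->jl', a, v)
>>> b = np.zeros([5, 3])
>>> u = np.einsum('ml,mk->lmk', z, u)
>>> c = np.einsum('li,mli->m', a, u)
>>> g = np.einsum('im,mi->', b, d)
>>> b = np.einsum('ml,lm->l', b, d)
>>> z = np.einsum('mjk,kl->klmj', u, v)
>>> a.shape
(7, 29)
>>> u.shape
(11, 7, 29)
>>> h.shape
(11, 2)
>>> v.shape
(29, 29)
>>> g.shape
()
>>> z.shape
(29, 29, 11, 7)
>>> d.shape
(3, 5)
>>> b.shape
(3,)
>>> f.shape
()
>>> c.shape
(11,)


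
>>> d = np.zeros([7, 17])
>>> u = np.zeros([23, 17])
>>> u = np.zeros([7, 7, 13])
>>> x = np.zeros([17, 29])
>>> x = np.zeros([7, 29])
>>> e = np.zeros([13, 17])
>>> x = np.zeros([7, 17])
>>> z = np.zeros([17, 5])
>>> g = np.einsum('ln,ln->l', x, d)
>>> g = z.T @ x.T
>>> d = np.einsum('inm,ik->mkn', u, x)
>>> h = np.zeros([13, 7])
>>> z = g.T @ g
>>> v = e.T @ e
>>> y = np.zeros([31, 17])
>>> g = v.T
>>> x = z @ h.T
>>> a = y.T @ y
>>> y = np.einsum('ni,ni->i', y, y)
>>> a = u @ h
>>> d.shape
(13, 17, 7)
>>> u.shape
(7, 7, 13)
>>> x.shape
(7, 13)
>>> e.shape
(13, 17)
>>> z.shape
(7, 7)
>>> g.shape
(17, 17)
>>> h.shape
(13, 7)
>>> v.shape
(17, 17)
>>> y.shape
(17,)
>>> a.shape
(7, 7, 7)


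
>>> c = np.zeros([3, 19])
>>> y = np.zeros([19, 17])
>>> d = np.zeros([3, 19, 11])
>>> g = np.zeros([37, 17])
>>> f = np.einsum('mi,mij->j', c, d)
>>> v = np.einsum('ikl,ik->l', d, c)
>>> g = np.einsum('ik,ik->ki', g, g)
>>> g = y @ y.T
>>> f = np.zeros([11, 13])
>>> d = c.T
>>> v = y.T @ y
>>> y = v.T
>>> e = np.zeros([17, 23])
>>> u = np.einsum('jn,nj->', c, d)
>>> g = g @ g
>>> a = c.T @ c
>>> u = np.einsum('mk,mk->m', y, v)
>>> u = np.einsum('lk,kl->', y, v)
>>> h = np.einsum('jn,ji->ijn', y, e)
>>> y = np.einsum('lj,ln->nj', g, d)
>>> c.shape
(3, 19)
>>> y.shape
(3, 19)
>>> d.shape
(19, 3)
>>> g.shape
(19, 19)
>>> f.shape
(11, 13)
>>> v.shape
(17, 17)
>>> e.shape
(17, 23)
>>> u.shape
()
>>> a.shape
(19, 19)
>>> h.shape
(23, 17, 17)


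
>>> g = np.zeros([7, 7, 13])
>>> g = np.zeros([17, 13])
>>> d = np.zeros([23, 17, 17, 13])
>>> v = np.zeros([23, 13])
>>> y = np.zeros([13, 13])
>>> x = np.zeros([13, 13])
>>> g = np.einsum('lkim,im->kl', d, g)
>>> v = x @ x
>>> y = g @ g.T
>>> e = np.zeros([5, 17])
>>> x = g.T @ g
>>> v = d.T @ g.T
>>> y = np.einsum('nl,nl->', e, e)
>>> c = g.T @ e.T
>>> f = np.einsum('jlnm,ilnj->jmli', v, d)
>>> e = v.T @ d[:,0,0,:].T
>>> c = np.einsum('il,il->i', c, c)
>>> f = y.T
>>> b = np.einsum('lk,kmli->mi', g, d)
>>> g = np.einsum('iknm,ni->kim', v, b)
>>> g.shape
(17, 13, 17)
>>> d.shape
(23, 17, 17, 13)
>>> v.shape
(13, 17, 17, 17)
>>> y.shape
()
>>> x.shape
(23, 23)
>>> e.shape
(17, 17, 17, 23)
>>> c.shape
(23,)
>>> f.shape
()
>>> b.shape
(17, 13)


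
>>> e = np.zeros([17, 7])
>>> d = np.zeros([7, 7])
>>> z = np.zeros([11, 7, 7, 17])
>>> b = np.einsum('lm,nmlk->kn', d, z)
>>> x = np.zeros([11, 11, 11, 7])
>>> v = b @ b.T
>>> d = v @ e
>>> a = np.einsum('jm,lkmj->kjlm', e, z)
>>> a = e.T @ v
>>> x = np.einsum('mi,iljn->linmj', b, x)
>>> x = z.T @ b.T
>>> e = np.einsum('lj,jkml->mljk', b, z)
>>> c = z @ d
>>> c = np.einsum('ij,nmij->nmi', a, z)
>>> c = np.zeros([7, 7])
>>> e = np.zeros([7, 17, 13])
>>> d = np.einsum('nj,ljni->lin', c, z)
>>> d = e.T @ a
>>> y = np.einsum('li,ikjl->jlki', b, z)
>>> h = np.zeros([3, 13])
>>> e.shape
(7, 17, 13)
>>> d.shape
(13, 17, 17)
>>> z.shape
(11, 7, 7, 17)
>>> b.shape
(17, 11)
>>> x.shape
(17, 7, 7, 17)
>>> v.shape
(17, 17)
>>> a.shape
(7, 17)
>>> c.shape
(7, 7)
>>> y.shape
(7, 17, 7, 11)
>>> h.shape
(3, 13)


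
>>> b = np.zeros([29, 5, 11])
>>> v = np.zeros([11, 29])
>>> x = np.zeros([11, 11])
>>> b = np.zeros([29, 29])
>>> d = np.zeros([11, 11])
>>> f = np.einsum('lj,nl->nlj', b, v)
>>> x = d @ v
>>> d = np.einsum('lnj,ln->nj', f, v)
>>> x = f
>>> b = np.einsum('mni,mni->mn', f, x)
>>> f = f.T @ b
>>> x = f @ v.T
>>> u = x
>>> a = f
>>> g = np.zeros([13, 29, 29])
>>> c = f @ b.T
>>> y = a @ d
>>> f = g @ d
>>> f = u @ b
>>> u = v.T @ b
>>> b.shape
(11, 29)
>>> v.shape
(11, 29)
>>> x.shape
(29, 29, 11)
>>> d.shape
(29, 29)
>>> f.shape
(29, 29, 29)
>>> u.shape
(29, 29)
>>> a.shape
(29, 29, 29)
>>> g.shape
(13, 29, 29)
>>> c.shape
(29, 29, 11)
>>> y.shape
(29, 29, 29)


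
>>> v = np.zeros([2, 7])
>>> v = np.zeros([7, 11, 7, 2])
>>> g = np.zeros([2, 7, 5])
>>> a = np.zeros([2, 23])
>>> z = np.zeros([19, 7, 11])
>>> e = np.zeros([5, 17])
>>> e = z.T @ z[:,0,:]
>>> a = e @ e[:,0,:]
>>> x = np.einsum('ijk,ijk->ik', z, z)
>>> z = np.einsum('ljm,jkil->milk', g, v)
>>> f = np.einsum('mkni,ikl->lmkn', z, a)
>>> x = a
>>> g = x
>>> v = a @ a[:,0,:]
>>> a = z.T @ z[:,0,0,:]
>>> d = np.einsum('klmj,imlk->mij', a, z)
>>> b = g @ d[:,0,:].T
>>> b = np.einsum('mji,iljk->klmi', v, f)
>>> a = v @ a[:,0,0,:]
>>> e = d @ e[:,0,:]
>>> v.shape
(11, 7, 11)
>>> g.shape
(11, 7, 11)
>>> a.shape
(11, 7, 11)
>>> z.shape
(5, 7, 2, 11)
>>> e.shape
(7, 5, 11)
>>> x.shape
(11, 7, 11)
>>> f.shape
(11, 5, 7, 2)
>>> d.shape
(7, 5, 11)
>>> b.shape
(2, 5, 11, 11)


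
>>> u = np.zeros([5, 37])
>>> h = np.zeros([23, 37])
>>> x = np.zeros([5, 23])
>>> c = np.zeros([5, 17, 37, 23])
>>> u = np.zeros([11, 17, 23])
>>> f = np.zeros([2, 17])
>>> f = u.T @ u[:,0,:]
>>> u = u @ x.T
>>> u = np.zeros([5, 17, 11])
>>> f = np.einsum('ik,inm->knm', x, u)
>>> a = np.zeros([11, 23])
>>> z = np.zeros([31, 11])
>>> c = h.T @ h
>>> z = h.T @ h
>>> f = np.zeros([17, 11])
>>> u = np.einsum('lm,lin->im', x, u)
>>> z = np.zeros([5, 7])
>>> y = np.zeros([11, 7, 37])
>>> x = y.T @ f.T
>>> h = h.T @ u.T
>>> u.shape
(17, 23)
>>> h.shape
(37, 17)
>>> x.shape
(37, 7, 17)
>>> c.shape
(37, 37)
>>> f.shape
(17, 11)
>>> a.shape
(11, 23)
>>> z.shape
(5, 7)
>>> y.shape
(11, 7, 37)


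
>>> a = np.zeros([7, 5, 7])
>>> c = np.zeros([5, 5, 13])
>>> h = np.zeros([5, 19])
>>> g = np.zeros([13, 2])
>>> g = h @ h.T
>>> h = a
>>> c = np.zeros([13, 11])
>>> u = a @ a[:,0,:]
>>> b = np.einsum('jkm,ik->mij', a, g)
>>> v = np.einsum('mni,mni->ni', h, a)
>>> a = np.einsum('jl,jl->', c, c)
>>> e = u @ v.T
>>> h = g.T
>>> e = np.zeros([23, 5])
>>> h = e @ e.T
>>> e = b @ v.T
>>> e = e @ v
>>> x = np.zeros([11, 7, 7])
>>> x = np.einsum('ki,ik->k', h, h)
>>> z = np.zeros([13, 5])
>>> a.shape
()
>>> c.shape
(13, 11)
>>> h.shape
(23, 23)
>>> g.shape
(5, 5)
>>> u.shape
(7, 5, 7)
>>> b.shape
(7, 5, 7)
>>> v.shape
(5, 7)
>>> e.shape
(7, 5, 7)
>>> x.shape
(23,)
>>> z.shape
(13, 5)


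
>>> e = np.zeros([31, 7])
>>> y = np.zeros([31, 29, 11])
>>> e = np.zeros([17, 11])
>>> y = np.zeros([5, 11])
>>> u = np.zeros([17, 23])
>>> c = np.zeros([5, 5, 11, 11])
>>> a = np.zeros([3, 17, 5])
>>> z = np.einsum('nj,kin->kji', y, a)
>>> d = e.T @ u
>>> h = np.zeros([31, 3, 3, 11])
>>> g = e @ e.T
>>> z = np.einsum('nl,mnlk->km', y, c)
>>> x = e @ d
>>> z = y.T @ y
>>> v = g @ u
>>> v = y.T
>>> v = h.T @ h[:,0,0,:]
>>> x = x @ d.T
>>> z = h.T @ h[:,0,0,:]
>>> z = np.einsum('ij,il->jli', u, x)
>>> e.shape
(17, 11)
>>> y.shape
(5, 11)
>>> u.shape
(17, 23)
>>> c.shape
(5, 5, 11, 11)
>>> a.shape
(3, 17, 5)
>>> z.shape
(23, 11, 17)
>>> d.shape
(11, 23)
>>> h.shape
(31, 3, 3, 11)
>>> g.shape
(17, 17)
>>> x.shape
(17, 11)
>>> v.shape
(11, 3, 3, 11)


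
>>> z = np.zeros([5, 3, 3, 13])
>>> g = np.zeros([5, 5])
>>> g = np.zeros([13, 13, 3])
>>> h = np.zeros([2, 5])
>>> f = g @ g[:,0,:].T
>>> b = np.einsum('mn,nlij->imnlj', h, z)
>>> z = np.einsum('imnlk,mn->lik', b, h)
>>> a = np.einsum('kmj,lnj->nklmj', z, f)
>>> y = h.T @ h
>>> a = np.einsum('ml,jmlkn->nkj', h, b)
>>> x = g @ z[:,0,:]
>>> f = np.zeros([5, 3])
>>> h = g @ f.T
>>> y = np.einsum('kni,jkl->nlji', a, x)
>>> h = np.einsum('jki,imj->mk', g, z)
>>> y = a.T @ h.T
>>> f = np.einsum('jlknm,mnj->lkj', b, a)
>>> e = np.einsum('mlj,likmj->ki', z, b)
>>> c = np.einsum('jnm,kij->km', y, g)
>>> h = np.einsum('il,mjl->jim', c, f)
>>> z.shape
(3, 3, 13)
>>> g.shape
(13, 13, 3)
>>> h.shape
(5, 13, 2)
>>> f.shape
(2, 5, 3)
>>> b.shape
(3, 2, 5, 3, 13)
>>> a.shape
(13, 3, 3)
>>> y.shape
(3, 3, 3)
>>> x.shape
(13, 13, 13)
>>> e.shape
(5, 2)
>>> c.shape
(13, 3)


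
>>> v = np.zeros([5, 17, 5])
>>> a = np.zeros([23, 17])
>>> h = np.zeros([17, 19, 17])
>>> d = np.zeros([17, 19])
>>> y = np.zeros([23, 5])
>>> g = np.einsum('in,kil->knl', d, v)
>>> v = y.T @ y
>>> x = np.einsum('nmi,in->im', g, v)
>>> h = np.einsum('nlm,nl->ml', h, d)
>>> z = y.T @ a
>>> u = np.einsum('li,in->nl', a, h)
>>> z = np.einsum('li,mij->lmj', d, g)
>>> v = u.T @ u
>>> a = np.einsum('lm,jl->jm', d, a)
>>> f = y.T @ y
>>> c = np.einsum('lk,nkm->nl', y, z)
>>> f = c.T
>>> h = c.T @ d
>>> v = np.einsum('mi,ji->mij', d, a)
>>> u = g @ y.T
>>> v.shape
(17, 19, 23)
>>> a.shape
(23, 19)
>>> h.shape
(23, 19)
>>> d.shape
(17, 19)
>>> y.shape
(23, 5)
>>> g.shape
(5, 19, 5)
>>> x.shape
(5, 19)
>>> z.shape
(17, 5, 5)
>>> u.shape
(5, 19, 23)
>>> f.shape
(23, 17)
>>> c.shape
(17, 23)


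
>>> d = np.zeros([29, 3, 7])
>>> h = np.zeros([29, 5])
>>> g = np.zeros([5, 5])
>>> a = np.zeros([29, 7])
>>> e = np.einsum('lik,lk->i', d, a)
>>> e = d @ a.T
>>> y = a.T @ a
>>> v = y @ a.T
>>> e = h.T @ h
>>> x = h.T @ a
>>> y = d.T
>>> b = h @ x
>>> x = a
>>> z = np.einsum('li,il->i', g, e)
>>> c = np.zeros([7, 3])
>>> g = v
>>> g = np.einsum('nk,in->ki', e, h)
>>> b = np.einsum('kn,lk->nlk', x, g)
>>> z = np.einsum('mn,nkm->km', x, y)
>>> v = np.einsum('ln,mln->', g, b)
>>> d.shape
(29, 3, 7)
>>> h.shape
(29, 5)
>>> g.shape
(5, 29)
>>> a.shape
(29, 7)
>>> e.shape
(5, 5)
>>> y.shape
(7, 3, 29)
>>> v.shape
()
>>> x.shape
(29, 7)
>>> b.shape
(7, 5, 29)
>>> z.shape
(3, 29)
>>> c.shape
(7, 3)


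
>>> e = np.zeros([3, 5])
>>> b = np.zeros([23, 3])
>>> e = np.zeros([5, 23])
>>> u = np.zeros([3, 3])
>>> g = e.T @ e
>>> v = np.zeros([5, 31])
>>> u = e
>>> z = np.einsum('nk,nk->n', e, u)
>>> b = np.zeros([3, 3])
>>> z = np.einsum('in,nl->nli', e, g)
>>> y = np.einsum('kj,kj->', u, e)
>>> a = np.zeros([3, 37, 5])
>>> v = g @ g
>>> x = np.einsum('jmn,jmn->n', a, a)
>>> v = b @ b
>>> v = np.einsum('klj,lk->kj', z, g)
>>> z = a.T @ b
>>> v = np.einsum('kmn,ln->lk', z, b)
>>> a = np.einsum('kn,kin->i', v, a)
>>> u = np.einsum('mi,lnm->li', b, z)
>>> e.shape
(5, 23)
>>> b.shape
(3, 3)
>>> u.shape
(5, 3)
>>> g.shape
(23, 23)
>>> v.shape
(3, 5)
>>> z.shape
(5, 37, 3)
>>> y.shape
()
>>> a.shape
(37,)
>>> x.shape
(5,)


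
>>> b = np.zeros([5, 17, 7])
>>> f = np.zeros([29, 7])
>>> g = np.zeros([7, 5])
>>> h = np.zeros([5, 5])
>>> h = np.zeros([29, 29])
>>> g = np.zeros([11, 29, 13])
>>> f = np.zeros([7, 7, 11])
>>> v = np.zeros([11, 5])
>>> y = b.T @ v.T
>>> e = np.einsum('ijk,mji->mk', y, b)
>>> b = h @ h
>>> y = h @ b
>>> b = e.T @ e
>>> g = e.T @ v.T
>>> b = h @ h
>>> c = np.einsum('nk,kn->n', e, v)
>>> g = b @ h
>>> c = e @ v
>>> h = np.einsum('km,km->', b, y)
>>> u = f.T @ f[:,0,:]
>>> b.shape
(29, 29)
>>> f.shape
(7, 7, 11)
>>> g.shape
(29, 29)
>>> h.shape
()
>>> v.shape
(11, 5)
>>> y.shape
(29, 29)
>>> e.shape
(5, 11)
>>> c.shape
(5, 5)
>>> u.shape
(11, 7, 11)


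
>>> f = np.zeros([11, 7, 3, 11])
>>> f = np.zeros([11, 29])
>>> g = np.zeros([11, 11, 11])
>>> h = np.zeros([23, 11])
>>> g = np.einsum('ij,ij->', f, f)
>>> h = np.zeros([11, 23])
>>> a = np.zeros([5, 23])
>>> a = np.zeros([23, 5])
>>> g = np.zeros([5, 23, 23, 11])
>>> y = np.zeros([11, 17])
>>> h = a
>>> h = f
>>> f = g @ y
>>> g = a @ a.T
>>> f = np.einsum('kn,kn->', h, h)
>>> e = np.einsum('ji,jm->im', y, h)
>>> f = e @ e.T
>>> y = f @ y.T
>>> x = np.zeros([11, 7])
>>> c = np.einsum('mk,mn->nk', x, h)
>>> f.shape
(17, 17)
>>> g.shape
(23, 23)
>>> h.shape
(11, 29)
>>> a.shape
(23, 5)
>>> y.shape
(17, 11)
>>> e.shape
(17, 29)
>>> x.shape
(11, 7)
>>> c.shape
(29, 7)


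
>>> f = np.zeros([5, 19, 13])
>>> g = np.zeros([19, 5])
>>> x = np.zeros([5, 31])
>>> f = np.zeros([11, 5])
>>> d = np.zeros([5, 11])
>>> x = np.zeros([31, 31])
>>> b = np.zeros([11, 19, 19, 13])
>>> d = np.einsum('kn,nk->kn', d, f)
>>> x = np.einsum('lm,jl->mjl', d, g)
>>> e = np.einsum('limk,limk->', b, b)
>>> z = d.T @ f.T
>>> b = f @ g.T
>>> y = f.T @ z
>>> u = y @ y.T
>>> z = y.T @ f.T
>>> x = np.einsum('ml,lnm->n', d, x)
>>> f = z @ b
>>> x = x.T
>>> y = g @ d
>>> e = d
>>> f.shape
(11, 19)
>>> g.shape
(19, 5)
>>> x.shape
(19,)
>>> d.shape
(5, 11)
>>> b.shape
(11, 19)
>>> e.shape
(5, 11)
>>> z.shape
(11, 11)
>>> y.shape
(19, 11)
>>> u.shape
(5, 5)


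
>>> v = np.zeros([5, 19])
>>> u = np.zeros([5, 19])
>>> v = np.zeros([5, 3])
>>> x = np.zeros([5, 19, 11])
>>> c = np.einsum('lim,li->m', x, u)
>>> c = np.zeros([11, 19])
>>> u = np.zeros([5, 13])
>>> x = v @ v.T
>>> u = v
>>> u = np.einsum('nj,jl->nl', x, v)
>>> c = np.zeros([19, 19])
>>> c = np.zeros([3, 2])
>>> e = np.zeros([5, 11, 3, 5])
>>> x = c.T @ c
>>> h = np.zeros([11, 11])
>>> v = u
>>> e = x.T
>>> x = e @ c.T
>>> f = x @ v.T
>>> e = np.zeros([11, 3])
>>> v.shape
(5, 3)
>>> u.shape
(5, 3)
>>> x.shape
(2, 3)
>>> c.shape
(3, 2)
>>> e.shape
(11, 3)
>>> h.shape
(11, 11)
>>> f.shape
(2, 5)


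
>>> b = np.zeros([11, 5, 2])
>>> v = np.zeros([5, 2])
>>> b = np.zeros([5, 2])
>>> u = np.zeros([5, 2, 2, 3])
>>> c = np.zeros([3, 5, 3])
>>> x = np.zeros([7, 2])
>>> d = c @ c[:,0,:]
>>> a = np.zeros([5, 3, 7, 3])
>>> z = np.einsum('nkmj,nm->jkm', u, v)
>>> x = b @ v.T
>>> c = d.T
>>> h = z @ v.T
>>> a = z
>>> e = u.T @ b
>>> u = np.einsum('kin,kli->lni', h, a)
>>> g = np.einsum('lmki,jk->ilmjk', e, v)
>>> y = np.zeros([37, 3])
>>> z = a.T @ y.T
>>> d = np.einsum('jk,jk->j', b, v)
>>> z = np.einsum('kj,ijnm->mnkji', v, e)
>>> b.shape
(5, 2)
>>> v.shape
(5, 2)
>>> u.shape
(2, 5, 2)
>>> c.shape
(3, 5, 3)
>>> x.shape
(5, 5)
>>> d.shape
(5,)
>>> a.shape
(3, 2, 2)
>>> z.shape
(2, 2, 5, 2, 3)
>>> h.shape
(3, 2, 5)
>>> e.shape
(3, 2, 2, 2)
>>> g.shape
(2, 3, 2, 5, 2)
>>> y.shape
(37, 3)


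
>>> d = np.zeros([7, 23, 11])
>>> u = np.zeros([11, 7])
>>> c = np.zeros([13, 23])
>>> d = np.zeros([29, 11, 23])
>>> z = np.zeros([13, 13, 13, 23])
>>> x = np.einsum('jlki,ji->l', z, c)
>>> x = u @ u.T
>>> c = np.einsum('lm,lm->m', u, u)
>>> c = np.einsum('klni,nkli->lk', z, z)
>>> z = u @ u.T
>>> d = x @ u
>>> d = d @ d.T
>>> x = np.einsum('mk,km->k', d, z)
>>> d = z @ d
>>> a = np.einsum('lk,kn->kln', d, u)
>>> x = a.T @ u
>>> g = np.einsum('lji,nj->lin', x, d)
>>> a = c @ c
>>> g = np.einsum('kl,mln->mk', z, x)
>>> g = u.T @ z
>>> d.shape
(11, 11)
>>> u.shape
(11, 7)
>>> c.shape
(13, 13)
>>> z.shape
(11, 11)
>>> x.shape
(7, 11, 7)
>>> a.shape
(13, 13)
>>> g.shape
(7, 11)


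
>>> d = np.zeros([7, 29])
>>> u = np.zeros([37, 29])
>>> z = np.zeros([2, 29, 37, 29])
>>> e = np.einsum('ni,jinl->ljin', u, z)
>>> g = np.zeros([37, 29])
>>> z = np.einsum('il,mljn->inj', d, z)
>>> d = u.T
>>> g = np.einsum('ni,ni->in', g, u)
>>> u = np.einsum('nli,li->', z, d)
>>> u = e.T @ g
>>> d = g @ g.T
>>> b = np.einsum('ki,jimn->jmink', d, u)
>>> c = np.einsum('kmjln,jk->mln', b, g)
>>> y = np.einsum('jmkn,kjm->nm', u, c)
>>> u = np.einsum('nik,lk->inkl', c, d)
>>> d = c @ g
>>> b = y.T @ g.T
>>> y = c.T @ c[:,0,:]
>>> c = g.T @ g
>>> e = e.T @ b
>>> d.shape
(2, 37, 37)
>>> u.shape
(37, 2, 29, 29)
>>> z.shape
(7, 29, 37)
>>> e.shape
(37, 29, 2, 29)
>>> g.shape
(29, 37)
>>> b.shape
(29, 29)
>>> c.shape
(37, 37)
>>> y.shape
(29, 37, 29)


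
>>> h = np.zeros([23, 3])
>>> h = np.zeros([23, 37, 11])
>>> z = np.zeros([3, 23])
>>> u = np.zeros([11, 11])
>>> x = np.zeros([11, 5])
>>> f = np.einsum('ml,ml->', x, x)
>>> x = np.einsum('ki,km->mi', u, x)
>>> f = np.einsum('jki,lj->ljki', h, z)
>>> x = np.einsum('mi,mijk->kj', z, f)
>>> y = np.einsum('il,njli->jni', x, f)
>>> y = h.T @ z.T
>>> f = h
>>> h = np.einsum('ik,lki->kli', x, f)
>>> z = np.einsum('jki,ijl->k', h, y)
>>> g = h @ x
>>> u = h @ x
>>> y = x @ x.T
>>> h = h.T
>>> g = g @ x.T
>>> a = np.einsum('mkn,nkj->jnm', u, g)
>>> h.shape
(11, 23, 37)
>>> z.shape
(23,)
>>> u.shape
(37, 23, 37)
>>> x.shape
(11, 37)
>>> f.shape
(23, 37, 11)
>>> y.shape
(11, 11)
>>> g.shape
(37, 23, 11)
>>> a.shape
(11, 37, 37)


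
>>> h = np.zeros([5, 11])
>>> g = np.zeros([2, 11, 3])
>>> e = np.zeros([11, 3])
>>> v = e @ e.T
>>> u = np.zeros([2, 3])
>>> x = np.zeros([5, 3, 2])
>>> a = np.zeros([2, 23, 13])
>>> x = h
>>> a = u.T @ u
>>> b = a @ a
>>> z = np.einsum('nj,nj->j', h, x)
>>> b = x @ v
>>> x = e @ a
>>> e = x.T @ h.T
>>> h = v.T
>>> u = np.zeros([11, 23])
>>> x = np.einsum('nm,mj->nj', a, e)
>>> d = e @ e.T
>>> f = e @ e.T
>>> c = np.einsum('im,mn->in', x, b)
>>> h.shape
(11, 11)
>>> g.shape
(2, 11, 3)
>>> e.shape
(3, 5)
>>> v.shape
(11, 11)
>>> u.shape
(11, 23)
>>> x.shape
(3, 5)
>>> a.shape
(3, 3)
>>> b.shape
(5, 11)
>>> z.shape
(11,)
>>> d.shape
(3, 3)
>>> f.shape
(3, 3)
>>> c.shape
(3, 11)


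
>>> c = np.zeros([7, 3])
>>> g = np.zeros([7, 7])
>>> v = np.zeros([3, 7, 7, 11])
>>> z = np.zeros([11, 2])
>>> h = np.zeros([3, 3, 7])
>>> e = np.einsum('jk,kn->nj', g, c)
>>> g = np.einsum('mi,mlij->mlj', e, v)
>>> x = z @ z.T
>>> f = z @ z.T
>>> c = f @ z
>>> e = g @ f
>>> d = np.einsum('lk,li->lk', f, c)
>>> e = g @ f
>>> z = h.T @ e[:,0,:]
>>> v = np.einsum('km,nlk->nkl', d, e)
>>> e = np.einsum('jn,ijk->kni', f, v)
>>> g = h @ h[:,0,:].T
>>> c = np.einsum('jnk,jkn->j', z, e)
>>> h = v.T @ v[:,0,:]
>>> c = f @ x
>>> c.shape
(11, 11)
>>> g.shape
(3, 3, 3)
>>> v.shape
(3, 11, 7)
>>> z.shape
(7, 3, 11)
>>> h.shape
(7, 11, 7)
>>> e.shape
(7, 11, 3)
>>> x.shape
(11, 11)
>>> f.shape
(11, 11)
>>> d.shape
(11, 11)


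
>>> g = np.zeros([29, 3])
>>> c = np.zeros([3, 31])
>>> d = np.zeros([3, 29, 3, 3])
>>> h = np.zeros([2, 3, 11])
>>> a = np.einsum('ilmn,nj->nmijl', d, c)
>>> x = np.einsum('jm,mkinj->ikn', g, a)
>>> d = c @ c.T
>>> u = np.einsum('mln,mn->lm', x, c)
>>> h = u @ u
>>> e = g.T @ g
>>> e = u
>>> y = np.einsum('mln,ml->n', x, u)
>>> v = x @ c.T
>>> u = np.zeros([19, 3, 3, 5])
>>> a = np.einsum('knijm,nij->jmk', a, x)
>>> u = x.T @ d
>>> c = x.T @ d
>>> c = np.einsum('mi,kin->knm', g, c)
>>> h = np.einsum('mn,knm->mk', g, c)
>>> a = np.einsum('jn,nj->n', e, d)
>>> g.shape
(29, 3)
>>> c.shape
(31, 3, 29)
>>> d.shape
(3, 3)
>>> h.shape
(29, 31)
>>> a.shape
(3,)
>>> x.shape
(3, 3, 31)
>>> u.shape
(31, 3, 3)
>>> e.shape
(3, 3)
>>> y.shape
(31,)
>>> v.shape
(3, 3, 3)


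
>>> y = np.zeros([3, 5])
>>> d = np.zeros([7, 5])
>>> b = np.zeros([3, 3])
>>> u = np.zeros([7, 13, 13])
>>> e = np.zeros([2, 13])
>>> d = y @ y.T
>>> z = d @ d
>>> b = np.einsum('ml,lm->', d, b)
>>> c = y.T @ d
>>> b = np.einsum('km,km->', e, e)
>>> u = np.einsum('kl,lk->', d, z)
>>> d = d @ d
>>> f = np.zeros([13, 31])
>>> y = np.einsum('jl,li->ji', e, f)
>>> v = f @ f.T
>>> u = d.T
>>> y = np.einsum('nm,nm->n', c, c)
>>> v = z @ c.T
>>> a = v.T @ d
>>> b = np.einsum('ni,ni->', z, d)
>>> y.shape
(5,)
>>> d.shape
(3, 3)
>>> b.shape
()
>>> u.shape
(3, 3)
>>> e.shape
(2, 13)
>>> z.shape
(3, 3)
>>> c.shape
(5, 3)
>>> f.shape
(13, 31)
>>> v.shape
(3, 5)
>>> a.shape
(5, 3)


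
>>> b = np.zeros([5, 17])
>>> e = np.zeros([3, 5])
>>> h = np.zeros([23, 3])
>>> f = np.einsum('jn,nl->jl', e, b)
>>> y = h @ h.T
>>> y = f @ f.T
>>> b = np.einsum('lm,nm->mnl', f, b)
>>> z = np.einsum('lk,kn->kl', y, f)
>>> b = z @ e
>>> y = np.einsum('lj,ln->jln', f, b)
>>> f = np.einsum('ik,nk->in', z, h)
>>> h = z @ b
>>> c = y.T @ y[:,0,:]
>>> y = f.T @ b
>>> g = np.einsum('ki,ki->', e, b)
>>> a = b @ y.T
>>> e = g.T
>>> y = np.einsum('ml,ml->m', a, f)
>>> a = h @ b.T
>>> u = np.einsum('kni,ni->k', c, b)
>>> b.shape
(3, 5)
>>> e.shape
()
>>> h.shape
(3, 5)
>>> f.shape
(3, 23)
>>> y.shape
(3,)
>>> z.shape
(3, 3)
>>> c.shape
(5, 3, 5)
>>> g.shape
()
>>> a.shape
(3, 3)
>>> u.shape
(5,)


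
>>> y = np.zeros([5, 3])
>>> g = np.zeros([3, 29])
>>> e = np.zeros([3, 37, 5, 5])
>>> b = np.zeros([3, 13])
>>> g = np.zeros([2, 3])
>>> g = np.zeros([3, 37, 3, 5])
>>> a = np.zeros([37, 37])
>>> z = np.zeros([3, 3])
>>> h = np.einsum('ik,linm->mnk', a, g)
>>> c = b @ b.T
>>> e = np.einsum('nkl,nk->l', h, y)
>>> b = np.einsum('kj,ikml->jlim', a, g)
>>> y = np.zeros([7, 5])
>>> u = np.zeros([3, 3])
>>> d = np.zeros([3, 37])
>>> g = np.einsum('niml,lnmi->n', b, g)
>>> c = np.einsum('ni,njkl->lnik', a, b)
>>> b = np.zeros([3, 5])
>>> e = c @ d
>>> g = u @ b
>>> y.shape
(7, 5)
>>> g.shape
(3, 5)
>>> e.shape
(3, 37, 37, 37)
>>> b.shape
(3, 5)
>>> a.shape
(37, 37)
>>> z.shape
(3, 3)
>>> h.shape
(5, 3, 37)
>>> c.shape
(3, 37, 37, 3)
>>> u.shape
(3, 3)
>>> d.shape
(3, 37)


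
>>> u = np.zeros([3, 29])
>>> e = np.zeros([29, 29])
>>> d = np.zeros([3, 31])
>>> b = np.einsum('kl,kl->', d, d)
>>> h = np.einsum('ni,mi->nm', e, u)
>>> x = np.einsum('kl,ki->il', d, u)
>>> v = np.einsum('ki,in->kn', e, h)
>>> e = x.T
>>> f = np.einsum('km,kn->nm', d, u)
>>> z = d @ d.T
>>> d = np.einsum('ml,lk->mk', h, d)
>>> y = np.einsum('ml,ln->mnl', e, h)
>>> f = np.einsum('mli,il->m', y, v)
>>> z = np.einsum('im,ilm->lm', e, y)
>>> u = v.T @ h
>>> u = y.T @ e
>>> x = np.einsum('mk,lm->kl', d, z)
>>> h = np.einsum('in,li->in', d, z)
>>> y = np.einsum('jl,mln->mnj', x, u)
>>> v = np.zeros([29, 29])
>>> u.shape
(29, 3, 29)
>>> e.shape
(31, 29)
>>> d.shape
(29, 31)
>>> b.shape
()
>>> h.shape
(29, 31)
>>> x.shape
(31, 3)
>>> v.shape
(29, 29)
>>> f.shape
(31,)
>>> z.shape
(3, 29)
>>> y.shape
(29, 29, 31)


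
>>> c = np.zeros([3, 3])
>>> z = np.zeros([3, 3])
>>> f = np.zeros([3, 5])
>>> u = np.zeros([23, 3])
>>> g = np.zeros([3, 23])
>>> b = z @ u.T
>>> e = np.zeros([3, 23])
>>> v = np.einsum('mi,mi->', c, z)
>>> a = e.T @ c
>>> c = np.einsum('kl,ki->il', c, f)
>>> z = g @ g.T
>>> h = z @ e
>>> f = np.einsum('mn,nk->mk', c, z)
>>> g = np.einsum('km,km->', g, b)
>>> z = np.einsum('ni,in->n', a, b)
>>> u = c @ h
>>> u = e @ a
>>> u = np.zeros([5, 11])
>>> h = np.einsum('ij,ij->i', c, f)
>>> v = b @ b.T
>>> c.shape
(5, 3)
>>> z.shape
(23,)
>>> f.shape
(5, 3)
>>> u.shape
(5, 11)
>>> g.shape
()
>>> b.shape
(3, 23)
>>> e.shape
(3, 23)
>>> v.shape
(3, 3)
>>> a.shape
(23, 3)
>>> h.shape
(5,)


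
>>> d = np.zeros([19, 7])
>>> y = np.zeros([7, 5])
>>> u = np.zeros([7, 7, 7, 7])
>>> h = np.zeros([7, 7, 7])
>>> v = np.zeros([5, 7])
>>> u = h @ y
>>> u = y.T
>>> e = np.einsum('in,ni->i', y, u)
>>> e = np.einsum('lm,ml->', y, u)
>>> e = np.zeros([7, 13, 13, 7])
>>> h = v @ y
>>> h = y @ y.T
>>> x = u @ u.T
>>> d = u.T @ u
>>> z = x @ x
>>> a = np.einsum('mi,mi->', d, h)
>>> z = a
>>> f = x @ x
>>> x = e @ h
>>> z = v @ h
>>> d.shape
(7, 7)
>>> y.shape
(7, 5)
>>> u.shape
(5, 7)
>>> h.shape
(7, 7)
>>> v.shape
(5, 7)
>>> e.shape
(7, 13, 13, 7)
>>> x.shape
(7, 13, 13, 7)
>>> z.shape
(5, 7)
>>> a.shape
()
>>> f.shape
(5, 5)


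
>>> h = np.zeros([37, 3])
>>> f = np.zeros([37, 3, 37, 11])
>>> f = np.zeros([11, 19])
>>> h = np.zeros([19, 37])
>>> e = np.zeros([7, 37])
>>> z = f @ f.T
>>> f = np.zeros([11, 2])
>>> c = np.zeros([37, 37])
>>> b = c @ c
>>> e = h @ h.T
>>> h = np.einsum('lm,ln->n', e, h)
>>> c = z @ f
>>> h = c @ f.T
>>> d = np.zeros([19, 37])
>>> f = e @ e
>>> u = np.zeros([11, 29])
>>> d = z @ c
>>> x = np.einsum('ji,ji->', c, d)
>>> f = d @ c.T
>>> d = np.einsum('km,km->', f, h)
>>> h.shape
(11, 11)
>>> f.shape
(11, 11)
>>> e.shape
(19, 19)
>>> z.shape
(11, 11)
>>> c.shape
(11, 2)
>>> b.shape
(37, 37)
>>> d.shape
()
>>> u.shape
(11, 29)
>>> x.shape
()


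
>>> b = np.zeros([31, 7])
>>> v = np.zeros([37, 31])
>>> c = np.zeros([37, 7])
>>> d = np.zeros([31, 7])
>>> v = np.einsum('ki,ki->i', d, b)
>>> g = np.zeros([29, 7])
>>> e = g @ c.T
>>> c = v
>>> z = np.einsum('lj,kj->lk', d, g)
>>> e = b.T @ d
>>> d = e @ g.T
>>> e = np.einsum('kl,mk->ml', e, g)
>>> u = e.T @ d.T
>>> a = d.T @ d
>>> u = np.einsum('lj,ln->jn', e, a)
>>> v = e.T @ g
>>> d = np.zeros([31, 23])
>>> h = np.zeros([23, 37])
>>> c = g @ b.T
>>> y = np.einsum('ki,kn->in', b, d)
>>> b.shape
(31, 7)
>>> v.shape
(7, 7)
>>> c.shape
(29, 31)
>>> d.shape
(31, 23)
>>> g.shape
(29, 7)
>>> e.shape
(29, 7)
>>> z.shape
(31, 29)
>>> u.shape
(7, 29)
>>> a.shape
(29, 29)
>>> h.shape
(23, 37)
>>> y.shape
(7, 23)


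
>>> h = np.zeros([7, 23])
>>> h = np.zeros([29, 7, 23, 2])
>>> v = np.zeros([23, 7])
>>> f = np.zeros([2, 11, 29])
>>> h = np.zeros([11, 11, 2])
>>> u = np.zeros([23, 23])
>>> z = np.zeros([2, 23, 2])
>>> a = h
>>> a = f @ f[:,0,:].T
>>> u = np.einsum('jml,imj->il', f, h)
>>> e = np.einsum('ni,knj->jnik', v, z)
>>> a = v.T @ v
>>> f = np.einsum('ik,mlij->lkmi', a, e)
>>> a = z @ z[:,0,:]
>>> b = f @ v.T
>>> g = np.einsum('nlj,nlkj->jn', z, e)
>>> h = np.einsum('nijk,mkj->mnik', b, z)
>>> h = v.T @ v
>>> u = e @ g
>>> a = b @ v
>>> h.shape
(7, 7)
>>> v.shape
(23, 7)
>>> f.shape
(23, 7, 2, 7)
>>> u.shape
(2, 23, 7, 2)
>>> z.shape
(2, 23, 2)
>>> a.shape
(23, 7, 2, 7)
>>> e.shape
(2, 23, 7, 2)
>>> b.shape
(23, 7, 2, 23)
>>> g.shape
(2, 2)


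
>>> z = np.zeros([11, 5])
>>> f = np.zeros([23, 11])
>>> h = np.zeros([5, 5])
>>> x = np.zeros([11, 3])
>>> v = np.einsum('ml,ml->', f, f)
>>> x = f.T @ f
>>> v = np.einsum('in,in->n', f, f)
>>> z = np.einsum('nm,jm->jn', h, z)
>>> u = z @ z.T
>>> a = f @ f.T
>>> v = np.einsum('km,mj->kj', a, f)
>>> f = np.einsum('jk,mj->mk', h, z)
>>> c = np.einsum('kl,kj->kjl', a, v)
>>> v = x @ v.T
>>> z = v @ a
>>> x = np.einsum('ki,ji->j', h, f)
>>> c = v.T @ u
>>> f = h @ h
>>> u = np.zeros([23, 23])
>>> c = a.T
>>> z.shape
(11, 23)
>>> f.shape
(5, 5)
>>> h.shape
(5, 5)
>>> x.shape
(11,)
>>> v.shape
(11, 23)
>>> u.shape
(23, 23)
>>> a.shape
(23, 23)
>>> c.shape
(23, 23)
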